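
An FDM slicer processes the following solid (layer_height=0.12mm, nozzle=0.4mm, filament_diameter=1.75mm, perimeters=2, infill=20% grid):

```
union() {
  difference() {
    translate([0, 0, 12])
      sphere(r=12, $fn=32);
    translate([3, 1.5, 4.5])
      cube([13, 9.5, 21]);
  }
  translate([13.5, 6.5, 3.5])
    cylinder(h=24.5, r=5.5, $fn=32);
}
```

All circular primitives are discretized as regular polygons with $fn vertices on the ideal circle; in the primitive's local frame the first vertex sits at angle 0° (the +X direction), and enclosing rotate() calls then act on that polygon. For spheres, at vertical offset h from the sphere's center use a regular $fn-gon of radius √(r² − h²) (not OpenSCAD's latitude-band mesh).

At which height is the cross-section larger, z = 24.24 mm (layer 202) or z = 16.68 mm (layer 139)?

Layer 202 (z = 24.24): the sphere is not intersected at this z (|z−center|=12.240 > r=12); the cube at (3, 1.5) (footprint 13×9.5) is included at this height (area 123.50 mm²); After the difference (first − rest): the first operand is absent here, so nothing remains; the r=5.5 cylinder at (13.5, 6.5) contributes a regular 32-gon of circumradius 5.5 (area = (32/2)·5.500²·sin(360°/32) = 94.42 mm²); Taking the union: only the r=5.5 cylinder at (13.5, 6.5) is present, so the union is just that shape — area = 94.42 mm². So its area = 94.42 mm². Layer 139 (z = 16.68): the r=12 sphere slices to a regular 32-gon of circumradius 11.050 (√(r²−h²) with h=4.68 from center) (area = (32/2)·11.050²·sin(360°/32) = 381.12 mm²); the 13×9.5 cube at (3, 1.5) contributes its full rectangle (area 123.50 mm²); Taking the first minus the rest: starting from the r=12 sphere (381.12 mm²), the 13×9.5 cube at (3, 1.5) partially overlaps it — only the 50.68 mm² overlap (of its 123.50 mm²) is removed, clipping the outline — area = 330.44 mm²; the r=5.5 cylinder at (13.5, 6.5) contributes a regular 32-gon of circumradius 5.5 (area = (32/2)·5.500²·sin(360°/32) = 94.42 mm²); Combining (union): the 2 present regions are separate (no shared area or edge), so areas and boundary lengths simply add and each stays a separate island — area = 424.86 mm². So its area = 424.86 mm². Layer 139 is larger (424.86 vs 94.42 mm²).

layer 139 (z = 16.68 mm)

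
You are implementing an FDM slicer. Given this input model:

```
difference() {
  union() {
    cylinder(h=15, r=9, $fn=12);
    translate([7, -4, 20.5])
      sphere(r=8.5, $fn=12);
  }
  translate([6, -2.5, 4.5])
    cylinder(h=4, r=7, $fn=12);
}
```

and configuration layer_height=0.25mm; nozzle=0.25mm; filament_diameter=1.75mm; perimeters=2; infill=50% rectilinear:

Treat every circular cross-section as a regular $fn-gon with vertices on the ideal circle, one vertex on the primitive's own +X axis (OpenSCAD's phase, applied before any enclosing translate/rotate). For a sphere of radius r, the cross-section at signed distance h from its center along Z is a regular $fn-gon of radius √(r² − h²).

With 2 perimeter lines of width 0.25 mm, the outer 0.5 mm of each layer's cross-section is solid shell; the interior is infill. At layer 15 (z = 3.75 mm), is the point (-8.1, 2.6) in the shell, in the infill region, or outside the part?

shell

At z = 3.75 mm: the r=9 cylinder gives a regular 12-gon of circumradius 9 (constant along its height); the sphere at (7, -4) is absent (|z−center|=16.750 > r=8.5); Taking the union: only the r=9 cylinder is present, so the union is just that shape — 1 connected region; the cylinder at (6, -2.5) is not intersected at this z (z outside [4.5, 8.5]); Subtracting the remaining from the first: none of the subtracted shapes is present at this height, so the result so far is unchanged — 1 connected region. Overall, the cross-section is a single solid region. The nearest boundary edge runs (-7.79, 4.50)→(-9.00, 0.00); distance from the point to it = 0.20 mm. The point is inside the cross-section, 0.20 mm from the nearest boundary — within the 0.5 mm shell band (2 × 0.25).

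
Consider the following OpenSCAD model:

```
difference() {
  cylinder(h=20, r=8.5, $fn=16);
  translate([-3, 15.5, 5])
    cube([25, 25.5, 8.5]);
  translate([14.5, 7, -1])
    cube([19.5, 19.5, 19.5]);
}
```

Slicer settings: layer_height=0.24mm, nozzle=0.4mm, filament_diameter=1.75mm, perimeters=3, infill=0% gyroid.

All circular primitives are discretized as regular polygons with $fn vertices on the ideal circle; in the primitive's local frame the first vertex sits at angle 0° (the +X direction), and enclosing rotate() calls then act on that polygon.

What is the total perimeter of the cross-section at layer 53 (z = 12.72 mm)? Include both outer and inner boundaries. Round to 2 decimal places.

53.06 mm

At z = 12.72 mm: the r=8.5 cylinder contributes a regular 16-gon of circumradius 8.5 (perimeter = 2·16·8.500·sin(180°/16) = 53.06 mm); the cube at (-3, 15.5) is present — its section is the full 25×25.5 rectangle (perimeter 101.00 mm); the cube at (14.5, 7) is present — its section is the full 19.5×19.5 rectangle (perimeter 78.00 mm); Taking the first minus the rest: starting from the r=8.5 cylinder, the 25×25.5 cube at (-3, 15.5) misses the remaining region (no effect); the 19.5×19.5 cube at (14.5, 7) misses the remaining region (no effect) — boundary = 53.06 mm. Overall, the cross-section is a single solid region. Total boundary length (outer) = 53.06 mm.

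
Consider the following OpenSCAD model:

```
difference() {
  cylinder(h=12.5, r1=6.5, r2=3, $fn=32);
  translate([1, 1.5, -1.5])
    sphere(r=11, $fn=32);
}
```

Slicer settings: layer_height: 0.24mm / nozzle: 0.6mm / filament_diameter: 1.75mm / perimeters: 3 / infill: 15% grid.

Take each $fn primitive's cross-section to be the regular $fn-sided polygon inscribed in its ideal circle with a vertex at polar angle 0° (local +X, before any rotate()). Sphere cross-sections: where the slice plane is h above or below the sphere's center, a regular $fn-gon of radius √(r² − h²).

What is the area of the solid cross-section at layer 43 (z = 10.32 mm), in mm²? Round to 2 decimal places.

At z = 10.32 mm: the cone: at t=0.826 of its height the radius interpolates to r₁+(r₂−r₁)t = 3.610, giving a regular 32-gon of that circumradius (area = (32/2)·3.610²·sin(360°/32) = 40.69 mm²); the sphere at (1, 1.5) is not intersected at this z (|z−center|=11.820 > r=11); After the difference (first − rest): none of the subtracted shapes is present at this height, so the cone is unchanged — area = 40.69 mm². Overall, the cross-section is a single solid region. Net area = 40.69 mm².

40.69 mm²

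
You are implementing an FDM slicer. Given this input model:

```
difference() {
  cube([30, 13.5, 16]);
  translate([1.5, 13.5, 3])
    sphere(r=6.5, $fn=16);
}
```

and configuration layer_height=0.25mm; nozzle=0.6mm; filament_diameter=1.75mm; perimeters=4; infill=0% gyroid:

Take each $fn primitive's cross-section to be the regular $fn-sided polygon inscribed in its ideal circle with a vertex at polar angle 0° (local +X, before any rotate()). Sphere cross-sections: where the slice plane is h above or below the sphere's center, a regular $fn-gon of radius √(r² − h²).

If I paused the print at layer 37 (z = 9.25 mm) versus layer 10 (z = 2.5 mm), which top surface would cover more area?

layer 37 (z = 9.25 mm)

Layer 37 (z = 9.25): the 30×13.5 cube contributes its full rectangle (area 405.00 mm²); the sphere at (1.5, 13.5): section is a regular 16-gon, circumradius = √(r²−h²) = √(6.5²−6.25²) = 1.785 (area = (16/2)·1.785²·sin(360°/16) = 9.76 mm²); Taking the first minus the rest: starting from the 30×13.5 cube (405.00 mm²), the r=6.5 sphere at (1.5, 13.5) partially overlaps it — only the 4.71 mm² overlap (of its 9.76 mm²) is removed, clipping the outline — area = 400.29 mm². So its area = 400.29 mm². Layer 10 (z = 2.5): the cube (footprint 30×13.5) is included at this height (area 405.00 mm²); the sphere at (1.5, 13.5): section is a regular 16-gon, circumradius = √(r²−h²) = √(6.5²−0.5²) = 6.481 (area = (16/2)·6.481²·sin(360°/16) = 128.58 mm²); Subtracting the remaining from the first: starting from the 30×13.5 cube (405.00 mm²), the r=6.5 sphere at (1.5, 13.5) partially overlaps it — only the 41.64 mm² overlap (of its 128.58 mm²) is removed, clipping the outline — area = 363.36 mm². So its area = 363.36 mm². Layer 37 is larger (400.29 vs 363.36 mm²).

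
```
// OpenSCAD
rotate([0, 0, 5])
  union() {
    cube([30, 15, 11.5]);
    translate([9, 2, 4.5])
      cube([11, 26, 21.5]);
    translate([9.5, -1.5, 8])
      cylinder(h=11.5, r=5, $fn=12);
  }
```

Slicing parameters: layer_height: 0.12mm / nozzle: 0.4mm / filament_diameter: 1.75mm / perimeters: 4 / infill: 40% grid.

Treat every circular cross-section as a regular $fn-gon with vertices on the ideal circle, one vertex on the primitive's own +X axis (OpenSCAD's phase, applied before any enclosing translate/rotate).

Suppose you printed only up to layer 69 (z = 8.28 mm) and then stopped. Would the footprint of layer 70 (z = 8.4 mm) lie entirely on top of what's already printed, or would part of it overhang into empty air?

entirely on top

Compare the two slices. At z = 8.28: the cube is present — its section is the full 30×15 rectangle (area 450.00 mm²); the cube at (9, 2) is present — its section is the full 11×26 rectangle (area 286.00 mm²); the r=5 cylinder at (9.5, -1.5) gives a regular 12-gon of circumradius 5 (constant along its height) (area = (12/2)·5.000²·sin(360°/12) = 75.00 mm²); Taking the union: the regions partially overlap — summed areas 811.00 mm² minus the doubly-counted overlap 166.10 mm² gives 644.90 mm² — area = 644.90 mm²; (whole slice rotated 5° about Z — lengths, areas and connectivity unchanged). At z = 8.4: the cube (footprint 30×15) is included at this height (area 450.00 mm²); the cube at (9, 2) is present — its section is the full 11×26 rectangle (area 286.00 mm²); the cylinder at (9.5, -1.5): section is a regular 12-gon, circumradius r=5 (area = (12/2)·5.000²·sin(360°/12) = 75.00 mm²); Merging all regions: the regions partially overlap — summed areas 811.00 mm² minus the doubly-counted overlap 166.10 mm² gives 644.90 mm² — area = 644.90 mm²; (whole slice rotated 5° about Z — lengths, areas and connectivity unchanged). Checking containment: the cross-section at z = 8.4 is a subset of the cross-section at z = 8.28.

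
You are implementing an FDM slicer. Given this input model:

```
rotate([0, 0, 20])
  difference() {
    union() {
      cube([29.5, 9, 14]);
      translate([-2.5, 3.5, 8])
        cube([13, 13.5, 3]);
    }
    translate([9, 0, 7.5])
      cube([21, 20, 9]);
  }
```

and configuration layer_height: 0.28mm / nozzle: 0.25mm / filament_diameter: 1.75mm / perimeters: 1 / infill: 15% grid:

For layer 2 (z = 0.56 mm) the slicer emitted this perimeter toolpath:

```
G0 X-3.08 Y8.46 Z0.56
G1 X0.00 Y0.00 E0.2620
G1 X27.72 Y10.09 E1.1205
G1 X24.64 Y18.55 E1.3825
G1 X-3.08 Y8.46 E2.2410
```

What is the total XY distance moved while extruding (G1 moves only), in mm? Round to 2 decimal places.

77.00 mm

Sum the Euclidean lengths of each G1 segment: total = 77.00 mm.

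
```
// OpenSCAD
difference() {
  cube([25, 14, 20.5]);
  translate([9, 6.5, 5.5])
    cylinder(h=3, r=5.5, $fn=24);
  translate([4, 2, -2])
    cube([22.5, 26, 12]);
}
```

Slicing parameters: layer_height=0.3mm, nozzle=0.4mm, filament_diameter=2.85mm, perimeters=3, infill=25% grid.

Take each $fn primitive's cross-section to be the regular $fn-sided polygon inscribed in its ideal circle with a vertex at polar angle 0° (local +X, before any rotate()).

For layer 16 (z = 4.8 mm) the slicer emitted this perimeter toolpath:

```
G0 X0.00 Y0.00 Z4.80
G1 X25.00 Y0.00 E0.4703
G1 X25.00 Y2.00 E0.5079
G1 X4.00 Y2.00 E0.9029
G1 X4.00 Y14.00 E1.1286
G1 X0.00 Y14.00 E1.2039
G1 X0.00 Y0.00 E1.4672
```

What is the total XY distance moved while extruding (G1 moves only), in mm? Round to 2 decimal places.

Sum the Euclidean lengths of each G1 segment: total = 78.00 mm.

78.00 mm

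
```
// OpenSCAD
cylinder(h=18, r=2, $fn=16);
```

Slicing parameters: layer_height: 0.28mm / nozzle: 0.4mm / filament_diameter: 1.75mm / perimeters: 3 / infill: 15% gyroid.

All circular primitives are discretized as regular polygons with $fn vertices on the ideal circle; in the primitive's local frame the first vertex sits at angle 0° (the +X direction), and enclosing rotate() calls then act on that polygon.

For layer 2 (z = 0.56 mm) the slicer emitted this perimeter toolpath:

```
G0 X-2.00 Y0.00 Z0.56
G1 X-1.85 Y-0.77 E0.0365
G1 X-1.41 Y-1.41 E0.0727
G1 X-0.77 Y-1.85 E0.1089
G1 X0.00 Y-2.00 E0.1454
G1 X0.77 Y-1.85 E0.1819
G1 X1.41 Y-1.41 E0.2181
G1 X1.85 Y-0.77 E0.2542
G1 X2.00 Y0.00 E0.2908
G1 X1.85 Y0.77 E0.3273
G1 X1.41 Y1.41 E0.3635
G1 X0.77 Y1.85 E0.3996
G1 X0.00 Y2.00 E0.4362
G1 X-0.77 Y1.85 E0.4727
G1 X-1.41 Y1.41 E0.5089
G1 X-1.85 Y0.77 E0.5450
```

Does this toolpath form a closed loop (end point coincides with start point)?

Start point (G0): (-2.00, 0.00). End point (last G1): the path does not return to the start — open.

no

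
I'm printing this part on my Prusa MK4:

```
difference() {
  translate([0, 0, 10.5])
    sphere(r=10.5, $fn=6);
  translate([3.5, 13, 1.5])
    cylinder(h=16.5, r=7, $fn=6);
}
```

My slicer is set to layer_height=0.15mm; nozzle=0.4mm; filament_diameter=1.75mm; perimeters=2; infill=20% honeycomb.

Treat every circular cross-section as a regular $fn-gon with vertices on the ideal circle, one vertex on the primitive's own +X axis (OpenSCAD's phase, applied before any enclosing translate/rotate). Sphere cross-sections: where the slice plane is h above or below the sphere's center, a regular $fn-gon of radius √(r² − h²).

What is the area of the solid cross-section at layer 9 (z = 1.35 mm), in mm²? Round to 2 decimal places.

68.92 mm²

At z = 1.35 mm: the r=10.5 sphere contributes a regular 6-gon of circumradius √(10.5²−9.15²) = 5.150 (area = (6/2)·5.150²·sin(360°/6) = 68.92 mm²); the cylinder at (3.5, 13) does not reach this height (z outside [1.5, 18]); Taking the first minus the rest: none of the subtracted shapes is present at this height, so the r=10.5 sphere is unchanged — area = 68.92 mm². Overall, the cross-section is a single solid region. Net area = 68.92 mm².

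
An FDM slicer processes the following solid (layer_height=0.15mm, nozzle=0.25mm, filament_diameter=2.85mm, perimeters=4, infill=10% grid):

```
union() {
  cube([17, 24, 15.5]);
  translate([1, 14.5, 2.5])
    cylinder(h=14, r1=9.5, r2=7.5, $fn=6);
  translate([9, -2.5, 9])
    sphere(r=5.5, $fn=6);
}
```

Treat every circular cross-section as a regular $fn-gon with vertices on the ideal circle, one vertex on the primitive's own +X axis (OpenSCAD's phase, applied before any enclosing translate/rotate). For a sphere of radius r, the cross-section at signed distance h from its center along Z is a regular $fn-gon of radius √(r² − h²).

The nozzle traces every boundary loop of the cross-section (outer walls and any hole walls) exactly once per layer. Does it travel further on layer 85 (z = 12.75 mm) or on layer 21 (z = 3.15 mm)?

layer 85 (z = 12.75 mm)

Layer 85 (z = 12.75): the 17×24 cube contributes its full rectangle (perimeter 82.00 mm); the cone at (1, 14.5) (r1=9.5→r2=7.5) has section circumradius 8.036 here — a regular 6-gon (perimeter = 2·6·8.036·sin(180°/6) = 48.21 mm); the r=5.5 sphere at (9, -2.5) contributes a regular 6-gon of circumradius √(5.5²−3.75²) = 4.023 (perimeter = 2·6·4.023·sin(180°/6) = 24.14 mm); Merging all regions: the regions partially overlap (shared area 102.32 mm²), so the edge portions inside another operand are dropped and the merged outline is re-measured after clipping — boundary = 102.87 mm. So its perimeter = 102.87 mm. Layer 21 (z = 3.15): the cube (footprint 17×24) is included at this height (perimeter 82.00 mm); the cone at (1, 14.5): at t=0.046 of its height the radius interpolates to r₁+(r₂−r₁)t = 9.407, giving a regular 6-gon of that circumradius (perimeter = 2·6·9.407·sin(180°/6) = 56.44 mm); the sphere at (9, -2.5) is not intersected at this z (|z−center|=5.850 > r=5.5); Combining (union): the regions partially overlap (shared area 131.25 mm²), so the edge portions inside another operand are dropped and the merged outline is re-measured after clipping — boundary = 91.93 mm. So its perimeter = 91.93 mm. Layer 85 is larger (102.87 vs 91.93 mm).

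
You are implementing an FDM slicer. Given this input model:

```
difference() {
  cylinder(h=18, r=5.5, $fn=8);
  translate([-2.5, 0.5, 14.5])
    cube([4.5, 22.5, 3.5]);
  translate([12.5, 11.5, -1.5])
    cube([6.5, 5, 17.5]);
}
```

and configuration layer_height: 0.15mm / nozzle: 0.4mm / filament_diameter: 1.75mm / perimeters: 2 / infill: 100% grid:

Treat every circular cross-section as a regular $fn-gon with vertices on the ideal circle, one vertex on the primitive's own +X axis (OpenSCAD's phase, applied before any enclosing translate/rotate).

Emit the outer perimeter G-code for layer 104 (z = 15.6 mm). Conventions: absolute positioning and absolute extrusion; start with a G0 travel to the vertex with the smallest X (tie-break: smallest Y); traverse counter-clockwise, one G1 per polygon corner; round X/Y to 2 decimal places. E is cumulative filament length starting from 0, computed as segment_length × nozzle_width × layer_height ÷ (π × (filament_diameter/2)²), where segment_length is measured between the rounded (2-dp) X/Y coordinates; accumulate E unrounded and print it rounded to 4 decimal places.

At z = 15.6 mm: the cylinder: section is a regular 8-gon, circumradius r=5.5; the cube at (-2.5, 0.5) is present — its section is the full 4.5×22.5 rectangle; the 6.5×5 cube at (12.5, 11.5) contributes its full rectangle; After the difference (first − rest): starting from the r=5.5 cylinder, the 4.5×22.5 cube at (-2.5, 0.5) partially overlaps it — only the 20.38 mm² overlap (of its 101.25 mm²) is removed, clipping the outline; the 6.5×5 cube at (12.5, 11.5) misses the remaining region (no effect) — 1 connected region. The outline is a single polygon with 11 vertices. Extrusion per mm of travel: 0.4 × 0.15 / (π × 0.875²) = 0.024945. Accumulating E over each segment gives final E = 1.0337.

G0 X-5.50 Y0.00 Z15.60
G1 X-3.89 Y-3.89 E0.1050
G1 X0.00 Y-5.50 E0.2100
G1 X3.89 Y-3.89 E0.3151
G1 X5.50 Y0.00 E0.4201
G1 X3.89 Y3.89 E0.5251
G1 X2.00 Y4.67 E0.5761
G1 X2.00 Y0.50 E0.6801
G1 X-2.50 Y0.50 E0.7924
G1 X-2.50 Y4.46 E0.8912
G1 X-3.89 Y3.89 E0.9286
G1 X-5.50 Y0.00 E1.0337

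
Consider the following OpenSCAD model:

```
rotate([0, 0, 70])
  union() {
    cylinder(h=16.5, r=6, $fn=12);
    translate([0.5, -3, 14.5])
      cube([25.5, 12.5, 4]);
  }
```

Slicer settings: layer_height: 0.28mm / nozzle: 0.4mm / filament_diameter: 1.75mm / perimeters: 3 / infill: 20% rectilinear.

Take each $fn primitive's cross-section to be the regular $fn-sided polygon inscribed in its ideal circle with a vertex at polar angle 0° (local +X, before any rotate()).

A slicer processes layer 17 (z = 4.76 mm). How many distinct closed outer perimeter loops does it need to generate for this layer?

1

At z = 4.76 mm: the r=6 cylinder contributes a regular 12-gon of circumradius 6; the cube at (0.5, -3) does not reach this height (z outside [14.5, 18.5]); Combining (union): only the r=6 cylinder is present, so the union is just that shape — 1 connected region; (rotated 70° about Z; rotation is an isometry so areas/perimeters/island counts are preserved). The result has 1 disconnected region.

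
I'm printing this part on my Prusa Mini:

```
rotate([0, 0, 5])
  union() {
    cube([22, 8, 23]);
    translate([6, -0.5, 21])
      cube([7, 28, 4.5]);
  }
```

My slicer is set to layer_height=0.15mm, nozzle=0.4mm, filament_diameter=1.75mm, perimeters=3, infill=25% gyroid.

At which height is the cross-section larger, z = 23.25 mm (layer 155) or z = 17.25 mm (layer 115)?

layer 155 (z = 23.25 mm)

Layer 155 (z = 23.25): the cube is not intersected at this z (z outside [0, 23]); the cube at (6, -0.5) is present — its section is the full 7×28 rectangle (area 196.00 mm²); Combining (union): only the 7×28 cube at (6, -0.5) is present, so the union is just that shape — area = 196.00 mm²; (rotated 5° about Z; rotation is an isometry so areas/perimeters/island counts are preserved). So its area = 196.00 mm². Layer 115 (z = 17.25): the cube (footprint 22×8) is included at this height (area 176.00 mm²); the cube at (6, -0.5) does not reach this height (z outside [21, 25.5]); Merging all regions: only the 22×8 cube is present, so the union is just that shape — area = 176.00 mm²; (rotated 5° about Z; rotation is an isometry so areas/perimeters/island counts are preserved). So its area = 176.00 mm². Layer 155 is larger (196.00 vs 176.00 mm²).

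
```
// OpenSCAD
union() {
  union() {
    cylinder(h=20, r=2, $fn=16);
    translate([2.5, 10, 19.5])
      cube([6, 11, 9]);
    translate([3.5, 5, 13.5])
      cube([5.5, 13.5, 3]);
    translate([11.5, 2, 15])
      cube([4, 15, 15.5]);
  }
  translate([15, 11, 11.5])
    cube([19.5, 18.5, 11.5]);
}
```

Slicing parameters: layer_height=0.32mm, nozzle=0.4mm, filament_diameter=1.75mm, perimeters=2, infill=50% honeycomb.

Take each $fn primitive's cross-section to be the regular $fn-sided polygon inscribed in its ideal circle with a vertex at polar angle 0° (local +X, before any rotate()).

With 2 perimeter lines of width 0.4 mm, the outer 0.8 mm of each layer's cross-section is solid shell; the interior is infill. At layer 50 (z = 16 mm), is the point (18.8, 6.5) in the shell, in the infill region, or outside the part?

At z = 16 mm: the cylinder: section is a regular 16-gon, circumradius r=2; the cube at (2.5, 10) is absent (z outside [19.5, 28.5]); the 5.5×13.5 cube at (3.5, 5) contributes its full rectangle; the cube at (11.5, 2) (footprint 4×15) is included at this height; Combining (union): the 3 present regions are separate (no shared area or edge), so areas and boundary lengths simply add and each stays a separate island — 3 connected regions; the cube at (15, 11) (footprint 19.5×18.5) is included at this height; Merging all regions: the regions partially overlap (shared area 3.00 mm²), so overlapping operands fuse into one piece — 3 connected regions. Overall, the cross-section has 3 separate islands. The nearest boundary edge runs (15.50, 11.00)→(15.50, 2.00); distance from the point to it = 3.30 mm. The point is not inside any of the regions above, so it lies outside the cross-section (3.30 mm from the nearest boundary).

outside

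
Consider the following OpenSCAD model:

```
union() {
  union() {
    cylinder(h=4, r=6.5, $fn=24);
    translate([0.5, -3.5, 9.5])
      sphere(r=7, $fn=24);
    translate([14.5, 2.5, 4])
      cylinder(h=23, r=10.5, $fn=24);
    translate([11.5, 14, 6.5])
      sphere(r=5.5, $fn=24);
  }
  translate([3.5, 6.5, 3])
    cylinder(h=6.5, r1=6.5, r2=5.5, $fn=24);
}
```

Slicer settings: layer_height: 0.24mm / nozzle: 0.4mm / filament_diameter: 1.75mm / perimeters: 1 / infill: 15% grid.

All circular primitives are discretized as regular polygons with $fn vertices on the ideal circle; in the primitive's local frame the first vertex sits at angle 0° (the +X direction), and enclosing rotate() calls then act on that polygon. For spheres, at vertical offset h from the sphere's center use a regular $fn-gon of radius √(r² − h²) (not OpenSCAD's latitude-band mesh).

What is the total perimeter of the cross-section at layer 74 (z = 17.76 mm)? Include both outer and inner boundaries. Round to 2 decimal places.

65.79 mm

At z = 17.76 mm: the cylinder is not intersected at this z (z outside [0, 4]); the sphere at (0.5, -3.5) is not intersected at this z (|z−center|=8.260 > r=7); the cylinder at (14.5, 2.5): section is a regular 24-gon, circumradius r=10.5 (perimeter = 2·24·10.500·sin(180°/24) = 65.79 mm); the sphere at (11.5, 14) is absent (|z−center|=11.260 > r=5.5); Taking the union: only the r=10.5 cylinder at (14.5, 2.5) is present, so the union is just that shape — boundary = 65.79 mm; the cone at (3.5, 6.5) does not reach this height (z outside [3, 9.5]); Combining (union): only the result so far is present, so the union is just that shape — boundary = 65.79 mm. Overall, the cross-section is a single solid region. Total boundary length (outer) = 65.79 mm.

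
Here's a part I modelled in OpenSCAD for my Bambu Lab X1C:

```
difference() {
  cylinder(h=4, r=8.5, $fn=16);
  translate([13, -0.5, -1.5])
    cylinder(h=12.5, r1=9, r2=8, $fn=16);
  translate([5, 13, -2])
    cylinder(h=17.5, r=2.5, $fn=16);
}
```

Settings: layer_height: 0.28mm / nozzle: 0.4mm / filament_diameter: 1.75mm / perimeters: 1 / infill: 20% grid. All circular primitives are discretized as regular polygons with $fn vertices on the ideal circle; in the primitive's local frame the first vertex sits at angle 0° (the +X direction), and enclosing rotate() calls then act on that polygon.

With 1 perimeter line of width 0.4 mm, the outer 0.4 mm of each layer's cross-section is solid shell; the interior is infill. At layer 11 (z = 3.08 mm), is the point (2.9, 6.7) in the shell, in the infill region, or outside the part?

At z = 3.08 mm: the cylinder: section is a regular 16-gon, circumradius r=8.5; the cone at (13, -0.5): at t=0.366 of its height the radius interpolates to r₁+(r₂−r₁)t = 8.634, giving a regular 16-gon of that circumradius; the r=2.5 cylinder at (5, 13) gives a regular 16-gon of circumradius 2.5 (constant along its height); After the difference (first − rest): starting from the r=8.5 cylinder, the cone at (13, -0.5) partially overlaps it — only the 28.73 mm² overlap (of its 228.20 mm²) is removed, clipping the outline; the r=2.5 cylinder at (5, 13) misses the remaining region (no effect) — 1 connected region. Overall, the cross-section is a single solid region. The nearest boundary edge runs (3.25, 7.85)→(6.01, 6.01); distance from the point to it = 1.15 mm. The point is inside the cross-section and 1.15 mm from the nearest boundary — more than the 0.4 mm shell width (1 × 0.4), so it's in the infill interior.

infill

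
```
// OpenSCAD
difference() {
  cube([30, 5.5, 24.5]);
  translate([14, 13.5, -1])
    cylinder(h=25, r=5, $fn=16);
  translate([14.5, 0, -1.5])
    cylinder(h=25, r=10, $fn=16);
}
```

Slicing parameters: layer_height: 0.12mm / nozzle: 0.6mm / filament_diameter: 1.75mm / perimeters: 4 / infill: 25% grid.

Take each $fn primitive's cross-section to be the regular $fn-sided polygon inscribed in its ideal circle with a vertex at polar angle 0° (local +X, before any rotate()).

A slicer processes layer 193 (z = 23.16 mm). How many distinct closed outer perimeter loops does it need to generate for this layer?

At z = 23.16 mm: the 30×5.5 cube contributes its full rectangle; the cylinder at (14, 13.5): section is a regular 16-gon, circumradius r=5; the cylinder at (14.5, 0): section is a regular 16-gon, circumradius r=10; Taking the first minus the rest: starting from the 30×5.5 cube, the r=5 cylinder at (14, 13.5) misses the remaining region (no effect); the r=10 cylinder at (14.5, 0) partially overlaps it — only the 102.67 mm² overlap (of its 306.15 mm²) is removed, clipping the outline — 2 connected regions. The result has 2 disconnected regions.

2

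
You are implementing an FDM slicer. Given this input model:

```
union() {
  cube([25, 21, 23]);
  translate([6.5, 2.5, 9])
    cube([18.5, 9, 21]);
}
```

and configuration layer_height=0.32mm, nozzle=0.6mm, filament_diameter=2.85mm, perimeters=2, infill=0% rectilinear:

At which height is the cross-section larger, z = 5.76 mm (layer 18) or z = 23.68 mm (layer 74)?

layer 18 (z = 5.76 mm)

Layer 18 (z = 5.76): the cube is present — its section is the full 25×21 rectangle (area 525.00 mm²); the cube at (6.5, 2.5) is absent (z outside [9, 30]); Combining (union): only the 25×21 cube is present, so the union is just that shape — area = 525.00 mm². So its area = 525.00 mm². Layer 74 (z = 23.68): the cube is absent (z outside [0, 23]); the 18.5×9 cube at (6.5, 2.5) contributes its full rectangle (area 166.50 mm²); Combining (union): only the 18.5×9 cube at (6.5, 2.5) is present, so the union is just that shape — area = 166.50 mm². So its area = 166.50 mm². Layer 18 is larger (525.00 vs 166.50 mm²).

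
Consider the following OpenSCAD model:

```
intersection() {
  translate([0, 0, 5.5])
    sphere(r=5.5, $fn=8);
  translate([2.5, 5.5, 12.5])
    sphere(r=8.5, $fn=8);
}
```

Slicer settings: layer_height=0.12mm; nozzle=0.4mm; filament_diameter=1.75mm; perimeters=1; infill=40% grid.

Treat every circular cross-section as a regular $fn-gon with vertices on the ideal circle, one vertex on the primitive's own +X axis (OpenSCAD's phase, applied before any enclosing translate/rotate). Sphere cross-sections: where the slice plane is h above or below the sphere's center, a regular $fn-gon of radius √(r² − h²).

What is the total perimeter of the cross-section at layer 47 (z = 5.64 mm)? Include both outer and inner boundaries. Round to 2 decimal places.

18.45 mm

At z = 5.64 mm: the r=5.5 sphere slices to a regular 8-gon of circumradius 5.498 (√(r²−h²) with h=0.14 from center) (perimeter = 2·8·5.498·sin(180°/8) = 33.67 mm); the r=8.5 sphere at (2.5, 5.5) slices to a regular 8-gon of circumradius 5.019 (√(r²−h²) with h=6.86 from center) (perimeter = 2·8·5.019·sin(180°/8) = 30.73 mm); Taking the intersection: the r=8.5 sphere at (2.5, 5.5) partially overlaps the r=5.5 sphere; clipping to the common part keeps 21.53 mm² — boundary = 18.45 mm. Overall, the cross-section is a single solid region. Total boundary length (outer) = 18.45 mm.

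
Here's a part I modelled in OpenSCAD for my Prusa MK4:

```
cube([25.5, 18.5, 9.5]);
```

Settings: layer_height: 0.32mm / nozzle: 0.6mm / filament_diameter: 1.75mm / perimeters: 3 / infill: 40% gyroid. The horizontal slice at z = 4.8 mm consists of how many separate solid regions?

1

At z = 4.8 mm: the cube (footprint 25.5×18.5) is included at this height. The result has 1 disconnected region.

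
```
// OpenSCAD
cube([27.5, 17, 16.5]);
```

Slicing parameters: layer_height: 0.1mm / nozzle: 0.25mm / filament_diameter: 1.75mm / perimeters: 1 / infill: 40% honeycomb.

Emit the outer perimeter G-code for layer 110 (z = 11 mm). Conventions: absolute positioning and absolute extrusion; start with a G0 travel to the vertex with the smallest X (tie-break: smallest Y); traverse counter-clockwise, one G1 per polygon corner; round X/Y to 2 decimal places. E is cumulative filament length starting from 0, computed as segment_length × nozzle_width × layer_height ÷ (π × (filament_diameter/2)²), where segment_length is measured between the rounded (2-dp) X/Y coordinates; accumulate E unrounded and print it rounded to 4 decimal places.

G0 X0.00 Y0.00 Z11.00
G1 X27.50 Y0.00 E0.2858
G1 X27.50 Y17.00 E0.4625
G1 X0.00 Y17.00 E0.7484
G1 X0.00 Y0.00 E0.9250

At z = 11 mm: the cube (footprint 27.5×17) is included at this height. The outline is a single polygon with 4 vertices. Extrusion per mm of travel: 0.25 × 0.1 / (π × 0.875²) = 0.010394. Accumulating E over each segment gives final E = 0.9250.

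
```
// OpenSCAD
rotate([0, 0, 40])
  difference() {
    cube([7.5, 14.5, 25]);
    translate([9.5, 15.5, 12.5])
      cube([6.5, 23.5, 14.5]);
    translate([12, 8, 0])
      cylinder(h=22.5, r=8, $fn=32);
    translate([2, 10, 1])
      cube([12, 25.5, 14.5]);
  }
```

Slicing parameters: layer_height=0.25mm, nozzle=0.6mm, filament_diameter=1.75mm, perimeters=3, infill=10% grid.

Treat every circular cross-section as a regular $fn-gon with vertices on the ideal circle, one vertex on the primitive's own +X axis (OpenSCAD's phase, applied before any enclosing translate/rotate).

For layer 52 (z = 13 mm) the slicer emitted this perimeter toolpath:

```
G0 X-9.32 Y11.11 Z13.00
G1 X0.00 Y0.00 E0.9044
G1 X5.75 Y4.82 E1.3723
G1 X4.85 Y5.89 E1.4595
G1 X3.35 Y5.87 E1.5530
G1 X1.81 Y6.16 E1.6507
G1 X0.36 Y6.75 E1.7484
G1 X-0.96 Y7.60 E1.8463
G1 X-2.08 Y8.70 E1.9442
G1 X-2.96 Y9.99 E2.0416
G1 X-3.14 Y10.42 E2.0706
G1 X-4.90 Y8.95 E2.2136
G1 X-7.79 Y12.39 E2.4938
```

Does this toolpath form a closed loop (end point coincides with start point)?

no

Start point (G0): (-9.32, 11.11). End point (last G1): the path does not return to the start — open.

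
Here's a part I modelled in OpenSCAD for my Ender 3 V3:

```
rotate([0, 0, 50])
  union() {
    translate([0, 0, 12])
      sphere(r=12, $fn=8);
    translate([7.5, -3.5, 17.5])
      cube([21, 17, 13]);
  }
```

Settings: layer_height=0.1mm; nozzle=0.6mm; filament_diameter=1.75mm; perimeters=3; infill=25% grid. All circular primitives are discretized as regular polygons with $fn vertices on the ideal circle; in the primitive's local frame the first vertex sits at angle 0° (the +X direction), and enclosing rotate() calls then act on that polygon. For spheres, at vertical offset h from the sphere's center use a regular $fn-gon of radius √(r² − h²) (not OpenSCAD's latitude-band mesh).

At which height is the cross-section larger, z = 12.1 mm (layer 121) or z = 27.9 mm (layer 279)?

layer 121 (z = 12.1 mm)

Layer 121 (z = 12.1): the r=12 sphere slices to a regular 8-gon of circumradius 12.000 (√(r²−h²) with h=0.1 from center) (area = (8/2)·12.000²·sin(360°/8) = 407.27 mm²); the cube at (7.5, -3.5) is not intersected at this z (z outside [17.5, 30.5]); Taking the union: only the r=12 sphere is present, so the union is just that shape — area = 407.27 mm²; (rotated 50° about Z; rotation is an isometry so areas/perimeters/island counts are preserved). So its area = 407.27 mm². Layer 279 (z = 27.9): the sphere does not reach this height (|z−center|=15.900 > r=12); the 21×17 cube at (7.5, -3.5) contributes its full rectangle (area 357.00 mm²); Combining (union): only the 21×17 cube at (7.5, -3.5) is present, so the union is just that shape — area = 357.00 mm²; (whole slice rotated 50° about Z — lengths, areas and connectivity unchanged). So its area = 357.00 mm². Layer 121 is larger (407.27 vs 357.00 mm²).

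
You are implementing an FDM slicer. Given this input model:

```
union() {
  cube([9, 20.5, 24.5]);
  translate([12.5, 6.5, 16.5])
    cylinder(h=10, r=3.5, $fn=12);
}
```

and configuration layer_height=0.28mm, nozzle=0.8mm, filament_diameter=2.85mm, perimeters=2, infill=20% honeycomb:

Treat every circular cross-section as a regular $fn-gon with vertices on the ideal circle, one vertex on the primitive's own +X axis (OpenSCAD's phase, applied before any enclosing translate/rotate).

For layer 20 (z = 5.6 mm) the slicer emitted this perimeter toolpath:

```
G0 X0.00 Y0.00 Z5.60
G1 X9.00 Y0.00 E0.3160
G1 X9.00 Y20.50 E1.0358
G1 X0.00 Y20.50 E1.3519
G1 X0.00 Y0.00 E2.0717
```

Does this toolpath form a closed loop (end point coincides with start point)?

yes

Start point (G0): (0.00, 0.00). End point (last G1): the path returns to the start — closed.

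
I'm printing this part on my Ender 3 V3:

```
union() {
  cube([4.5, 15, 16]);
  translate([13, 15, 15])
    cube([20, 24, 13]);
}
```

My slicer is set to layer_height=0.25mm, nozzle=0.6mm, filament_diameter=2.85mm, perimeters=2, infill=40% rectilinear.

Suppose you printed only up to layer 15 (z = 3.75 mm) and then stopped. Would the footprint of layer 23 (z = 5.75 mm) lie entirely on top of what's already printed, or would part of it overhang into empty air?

entirely on top

Compare the two slices. At z = 3.75: the cube is present — its section is the full 4.5×15 rectangle (area 67.50 mm²); the cube at (13, 15) is absent (z outside [15, 28]); Merging all regions: only the 4.5×15 cube is present, so the union is just that shape — area = 67.50 mm². At z = 5.75: the cube (footprint 4.5×15) is included at this height (area 67.50 mm²); the cube at (13, 15) is not intersected at this z (z outside [15, 28]); Taking the union: only the 4.5×15 cube is present, so the union is just that shape — area = 67.50 mm². Checking containment: the cross-section at z = 5.75 is a subset of the cross-section at z = 3.75.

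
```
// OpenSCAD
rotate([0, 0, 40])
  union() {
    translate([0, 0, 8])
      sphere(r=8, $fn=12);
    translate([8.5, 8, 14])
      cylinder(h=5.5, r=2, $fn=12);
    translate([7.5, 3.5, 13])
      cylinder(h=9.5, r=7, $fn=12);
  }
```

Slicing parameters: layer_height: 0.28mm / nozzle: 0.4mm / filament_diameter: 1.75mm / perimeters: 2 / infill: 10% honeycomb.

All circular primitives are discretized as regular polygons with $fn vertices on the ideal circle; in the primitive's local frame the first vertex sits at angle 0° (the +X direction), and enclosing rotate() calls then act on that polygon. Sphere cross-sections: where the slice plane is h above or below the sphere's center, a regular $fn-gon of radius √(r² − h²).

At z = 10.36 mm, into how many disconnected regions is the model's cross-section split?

At z = 10.36 mm: the r=8 sphere slices to a regular 12-gon of circumradius 7.644 (√(r²−h²) with h=2.36 from center); the cylinder at (8.5, 8) is not intersected at this z (z outside [14, 19.5]); the cylinder at (7.5, 3.5) is not intersected at this z (z outside [13, 22.5]); Merging all regions: only the r=8 sphere is present, so the union is just that shape — 1 connected region; (rotated 40° about Z; rotation is an isometry so areas/perimeters/island counts are preserved). The result has 1 disconnected region.

1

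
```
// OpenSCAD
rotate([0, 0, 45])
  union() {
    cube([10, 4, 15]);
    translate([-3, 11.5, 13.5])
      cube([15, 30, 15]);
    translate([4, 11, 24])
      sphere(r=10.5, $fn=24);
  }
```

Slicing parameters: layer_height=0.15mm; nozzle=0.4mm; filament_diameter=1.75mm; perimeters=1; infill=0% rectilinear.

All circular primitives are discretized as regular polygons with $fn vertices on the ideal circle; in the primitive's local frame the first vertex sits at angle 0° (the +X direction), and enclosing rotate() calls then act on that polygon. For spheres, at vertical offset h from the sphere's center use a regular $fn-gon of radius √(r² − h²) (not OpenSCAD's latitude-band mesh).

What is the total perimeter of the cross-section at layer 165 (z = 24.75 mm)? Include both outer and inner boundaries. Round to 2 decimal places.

At z = 24.75 mm: the cube is not intersected at this z (z outside [0, 15]); the cube at (-3, 11.5) is present — its section is the full 15×30 rectangle (perimeter 90.00 mm); the sphere at (4, 11): section is a regular 24-gon, circumradius = √(r²−h²) = √(10.5²−0.75²) = 10.473 (perimeter = 2·24·10.473·sin(180°/24) = 65.62 mm); Merging all regions: the regions partially overlap (shared area 133.62 mm²), so the edge portions inside another operand are dropped and the merged outline is re-measured after clipping — boundary = 110.40 mm; (whole slice rotated 45° about Z — lengths, areas and connectivity unchanged). Overall, the cross-section is a single solid region. Total boundary length (outer) = 110.40 mm.

110.40 mm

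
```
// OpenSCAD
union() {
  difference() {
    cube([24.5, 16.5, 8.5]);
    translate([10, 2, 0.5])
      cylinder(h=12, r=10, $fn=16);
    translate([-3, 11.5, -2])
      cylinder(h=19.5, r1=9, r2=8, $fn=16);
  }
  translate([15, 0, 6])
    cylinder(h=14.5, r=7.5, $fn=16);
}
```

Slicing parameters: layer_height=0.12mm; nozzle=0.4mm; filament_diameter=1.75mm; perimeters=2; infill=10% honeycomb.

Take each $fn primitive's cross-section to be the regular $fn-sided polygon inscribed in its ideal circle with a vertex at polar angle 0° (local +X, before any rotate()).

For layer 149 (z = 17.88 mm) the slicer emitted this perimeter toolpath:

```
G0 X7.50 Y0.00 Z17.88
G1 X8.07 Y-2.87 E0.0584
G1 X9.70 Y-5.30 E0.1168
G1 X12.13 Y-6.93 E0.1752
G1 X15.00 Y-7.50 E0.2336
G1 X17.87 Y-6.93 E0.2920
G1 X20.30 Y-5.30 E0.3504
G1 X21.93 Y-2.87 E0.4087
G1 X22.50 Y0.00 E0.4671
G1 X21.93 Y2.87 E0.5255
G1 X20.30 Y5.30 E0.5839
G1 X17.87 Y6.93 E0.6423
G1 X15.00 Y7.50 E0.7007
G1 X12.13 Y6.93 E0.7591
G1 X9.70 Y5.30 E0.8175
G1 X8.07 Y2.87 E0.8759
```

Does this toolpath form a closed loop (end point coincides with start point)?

Start point (G0): (7.50, 0.00). End point (last G1): the path does not return to the start — open.

no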